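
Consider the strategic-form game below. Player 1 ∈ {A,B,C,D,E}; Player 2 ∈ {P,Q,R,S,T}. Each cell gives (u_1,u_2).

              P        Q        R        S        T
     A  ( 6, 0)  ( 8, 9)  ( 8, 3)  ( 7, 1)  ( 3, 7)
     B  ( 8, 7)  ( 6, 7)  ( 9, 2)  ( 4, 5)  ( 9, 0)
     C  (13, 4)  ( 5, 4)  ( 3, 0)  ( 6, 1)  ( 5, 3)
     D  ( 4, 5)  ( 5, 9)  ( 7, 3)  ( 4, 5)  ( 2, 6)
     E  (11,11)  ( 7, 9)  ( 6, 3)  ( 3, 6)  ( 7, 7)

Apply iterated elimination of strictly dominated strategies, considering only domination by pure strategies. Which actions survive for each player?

P1 drop D (A beats it: P:6>4 Q:8>5 R:8>7 S:7>4 T:3>2)
P2 drop R (Q beats it: A:9>3 B:7>2 C:4>0 E:9>3)
P2 drop S (Q beats it: A:9>1 B:7>5 C:4>1 E:9>6)
P2 drop T (Q beats it: A:9>7 B:7>0 C:4>3 E:9>7)
P1 drop B (E beats it: P:11>8 Q:7>6)
P1→{A,C,E} P2→{P,Q}

IESDS → P1:{A,C,E} P2:{P,Q}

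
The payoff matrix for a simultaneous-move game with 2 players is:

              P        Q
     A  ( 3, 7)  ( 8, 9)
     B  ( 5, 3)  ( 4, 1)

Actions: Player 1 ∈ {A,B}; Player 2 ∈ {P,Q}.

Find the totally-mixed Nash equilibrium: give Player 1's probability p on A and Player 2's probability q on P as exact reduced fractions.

P1 indiff ⇒ q·3+(1-q)·8 = q·5+(1-q)·4 ⇒ q(-2) = (1-q)(-4) ⇒ q = 2/3
P2 indiff ⇒ p·7+(1-p)·3 = p·9+(1-p)·1 ⇒ p(-2) = (1-p)(-2) ⇒ p = 1/2

(p,q) = (1/2, 2/3)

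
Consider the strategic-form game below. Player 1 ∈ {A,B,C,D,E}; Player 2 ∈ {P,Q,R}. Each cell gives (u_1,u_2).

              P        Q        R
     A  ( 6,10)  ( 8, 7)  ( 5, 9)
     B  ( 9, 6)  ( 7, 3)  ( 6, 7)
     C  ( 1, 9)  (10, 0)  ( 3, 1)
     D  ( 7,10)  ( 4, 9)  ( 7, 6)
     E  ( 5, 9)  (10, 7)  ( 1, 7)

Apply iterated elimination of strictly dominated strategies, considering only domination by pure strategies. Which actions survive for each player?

P2 drop Q (P beats it: A:10>7 B:6>3 C:9>0 D:10>9 E:9>7)
P1 drop A (B beats it: P:9>6 R:6>5)
P1 drop C (B beats it: P:9>1 R:6>3)
P1 drop E (B beats it: P:9>5 R:6>1)
P1→{B,D} P2→{P,R}

Remaining: P1:{B,D} P2:{P,R}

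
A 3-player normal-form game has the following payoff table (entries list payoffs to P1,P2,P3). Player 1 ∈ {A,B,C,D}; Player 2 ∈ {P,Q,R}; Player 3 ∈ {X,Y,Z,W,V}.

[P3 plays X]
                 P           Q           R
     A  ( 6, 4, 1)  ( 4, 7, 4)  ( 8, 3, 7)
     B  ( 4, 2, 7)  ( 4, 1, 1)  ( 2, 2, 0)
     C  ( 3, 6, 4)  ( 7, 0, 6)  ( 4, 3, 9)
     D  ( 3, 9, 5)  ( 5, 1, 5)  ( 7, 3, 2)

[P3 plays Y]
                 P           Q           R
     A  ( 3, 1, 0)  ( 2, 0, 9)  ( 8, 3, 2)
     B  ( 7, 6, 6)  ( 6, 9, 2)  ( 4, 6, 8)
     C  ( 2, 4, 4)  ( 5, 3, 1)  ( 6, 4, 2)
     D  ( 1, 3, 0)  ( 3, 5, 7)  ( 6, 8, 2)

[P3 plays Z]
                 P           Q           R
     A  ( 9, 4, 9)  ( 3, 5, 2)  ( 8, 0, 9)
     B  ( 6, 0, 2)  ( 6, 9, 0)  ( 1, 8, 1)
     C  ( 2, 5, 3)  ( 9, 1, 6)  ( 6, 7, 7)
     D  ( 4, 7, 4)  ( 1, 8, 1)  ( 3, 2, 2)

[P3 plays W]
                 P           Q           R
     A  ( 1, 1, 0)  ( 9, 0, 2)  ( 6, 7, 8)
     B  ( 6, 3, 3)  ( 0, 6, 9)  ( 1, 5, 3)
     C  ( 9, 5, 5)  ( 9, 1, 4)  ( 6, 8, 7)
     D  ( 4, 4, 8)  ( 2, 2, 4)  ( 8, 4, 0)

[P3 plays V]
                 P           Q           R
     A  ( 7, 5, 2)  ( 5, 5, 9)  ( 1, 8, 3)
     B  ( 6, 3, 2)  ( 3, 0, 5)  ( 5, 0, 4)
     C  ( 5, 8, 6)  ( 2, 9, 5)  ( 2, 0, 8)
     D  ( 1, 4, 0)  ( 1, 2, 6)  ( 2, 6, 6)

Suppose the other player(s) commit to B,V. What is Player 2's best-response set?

BR_2 = {P}

u_2(P vs B,V) = 3
u_2(Q vs B,V) = 0
u_2(R vs B,V) = 0
max payoff 3 at {P}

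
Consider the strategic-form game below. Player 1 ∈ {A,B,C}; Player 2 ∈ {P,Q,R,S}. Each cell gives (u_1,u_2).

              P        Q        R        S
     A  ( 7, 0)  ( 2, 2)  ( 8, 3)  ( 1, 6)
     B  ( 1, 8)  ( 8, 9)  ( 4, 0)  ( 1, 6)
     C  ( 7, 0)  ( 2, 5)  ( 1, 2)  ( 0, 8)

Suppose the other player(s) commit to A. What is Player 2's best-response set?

u_2(P vs A) = 0
u_2(Q vs A) = 2
u_2(R vs A) = 3
u_2(S vs A) = 6
max payoff 6 at {S}

P2 best: {S}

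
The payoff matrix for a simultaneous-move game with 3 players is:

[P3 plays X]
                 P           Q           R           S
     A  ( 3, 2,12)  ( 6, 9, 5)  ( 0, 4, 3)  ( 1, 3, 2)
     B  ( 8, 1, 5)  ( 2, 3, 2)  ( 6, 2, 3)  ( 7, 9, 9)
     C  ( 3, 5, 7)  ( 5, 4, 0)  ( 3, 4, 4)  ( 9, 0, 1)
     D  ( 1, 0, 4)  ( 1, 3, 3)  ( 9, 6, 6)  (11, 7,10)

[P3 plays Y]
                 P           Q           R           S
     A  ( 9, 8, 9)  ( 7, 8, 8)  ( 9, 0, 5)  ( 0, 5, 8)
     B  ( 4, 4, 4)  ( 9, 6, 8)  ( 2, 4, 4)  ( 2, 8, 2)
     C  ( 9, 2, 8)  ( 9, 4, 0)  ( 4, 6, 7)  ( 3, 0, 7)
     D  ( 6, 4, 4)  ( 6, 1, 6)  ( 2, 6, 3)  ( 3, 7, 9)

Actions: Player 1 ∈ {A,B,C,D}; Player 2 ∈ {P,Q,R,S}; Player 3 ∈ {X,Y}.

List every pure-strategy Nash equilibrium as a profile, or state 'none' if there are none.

(A,P,X): not NE [P1→B gives 8>3; P2→Q gives 9>2]
(A,P,Y): not NE [P3→X gives 12>9]
(A,Q,X): not NE [P3→Y gives 8>5]
(A,Q,Y): not NE [P1→C gives 9>7]
(A,R,X): not NE [P1→D gives 9>0; P2→Q gives 9>4; P3→Y gives 5>3]
(A,R,Y): not NE [P2→Q gives 8>0]
(A,S,X): not NE [P1→D gives 11>1; P2→Q gives 9>3; P3→Y gives 8>2]
(A,S,Y): not NE [P1→D gives 3>0; P2→Q gives 8>5]
(B,P,X): not NE [P2→S gives 9>1]
(B,P,Y): not NE [P1→C gives 9>4; P2→S gives 8>4; P3→X gives 5>4]
(B,Q,X): not NE [P1→A gives 6>2; P2→S gives 9>3; P3→Y gives 8>2]
(B,Q,Y): not NE [P2→S gives 8>6]
(B,R,X): not NE [P1→D gives 9>6; P2→S gives 9>2; P3→Y gives 4>3]
(B,R,Y): not NE [P1→A gives 9>2; P2→S gives 8>4]
(B,S,X): not NE [P1→D gives 11>7]
(B,S,Y): not NE [P1→D gives 3>2; P3→X gives 9>2]
(C,P,X): not NE [P1→B gives 8>3; P3→Y gives 8>7]
(C,P,Y): not NE [P2→R gives 6>2]
(C,Q,X): not NE [P1→A gives 6>5; P2→P gives 5>4]
(C,Q,Y): not NE [P2→R gives 6>4]
(C,R,X): not NE [P1→D gives 9>3; P2→P gives 5>4; P3→Y gives 7>4]
(C,R,Y): not NE [P1→A gives 9>4]
(C,S,X): not NE [P1→D gives 11>9; P2→P gives 5>0; P3→Y gives 7>1]
(C,S,Y): not NE [P2→R gives 6>0]
(D,P,X): not NE [P1→B gives 8>1; P2→S gives 7>0]
(D,P,Y): not NE [P1→C gives 9>6; P2→S gives 7>4]
(D,Q,X): not NE [P1→A gives 6>1; P2→S gives 7>3; P3→Y gives 6>3]
(D,Q,Y): not NE [P1→C gives 9>6; P2→S gives 7>1]
(D,R,X): not NE [P2→S gives 7>6]
(D,R,Y): not NE [P1→A gives 9>2; P2→S gives 7>6; P3→X gives 6>3]
(D,S,X): NE
(D,S,Y): not NE [P3→X gives 10>9]

PSNE = {(D,S,X)}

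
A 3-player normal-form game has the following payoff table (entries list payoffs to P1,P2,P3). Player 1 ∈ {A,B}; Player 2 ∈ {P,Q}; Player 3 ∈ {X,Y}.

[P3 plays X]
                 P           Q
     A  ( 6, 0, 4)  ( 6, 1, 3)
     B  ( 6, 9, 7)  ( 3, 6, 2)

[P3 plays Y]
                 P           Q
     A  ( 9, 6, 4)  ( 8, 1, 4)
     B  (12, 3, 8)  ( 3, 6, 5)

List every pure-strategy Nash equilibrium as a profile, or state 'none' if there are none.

(A,P,X): not NE [P2→Q gives 1>0]
(A,P,Y): not NE [P1→B gives 12>9]
(A,Q,X): not NE [P3→Y gives 4>3]
(A,Q,Y): not NE [P2→P gives 6>1]
(B,P,X): not NE [P3→Y gives 8>7]
(B,P,Y): not NE [P2→Q gives 6>3]
(B,Q,X): not NE [P1→A gives 6>3; P2→P gives 9>6; P3→Y gives 5>2]
(B,Q,Y): not NE [P1→A gives 8>3]

Equilibria: none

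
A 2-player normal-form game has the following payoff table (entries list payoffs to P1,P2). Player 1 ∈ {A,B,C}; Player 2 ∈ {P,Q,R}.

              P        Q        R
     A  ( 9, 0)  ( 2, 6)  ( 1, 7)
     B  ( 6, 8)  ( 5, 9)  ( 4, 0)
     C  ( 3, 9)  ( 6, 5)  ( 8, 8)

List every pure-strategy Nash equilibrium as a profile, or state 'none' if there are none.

No pure NE.

(A,P): not NE [P2→R gives 7>0]
(A,Q): not NE [P1→C gives 6>2; P2→R gives 7>6]
(A,R): not NE [P1→C gives 8>1]
(B,P): not NE [P1→A gives 9>6; P2→Q gives 9>8]
(B,Q): not NE [P1→C gives 6>5]
(B,R): not NE [P1→C gives 8>4; P2→Q gives 9>0]
(C,P): not NE [P1→A gives 9>3]
(C,Q): not NE [P2→P gives 9>5]
(C,R): not NE [P2→P gives 9>8]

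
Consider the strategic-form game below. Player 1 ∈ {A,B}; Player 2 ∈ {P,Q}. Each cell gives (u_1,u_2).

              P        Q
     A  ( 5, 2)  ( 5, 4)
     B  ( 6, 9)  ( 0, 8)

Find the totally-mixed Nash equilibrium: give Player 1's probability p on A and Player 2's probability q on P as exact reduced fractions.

P1 indiff ⇒ q·5+(1-q)·5 = q·6+(1-q)·0 ⇒ q(-1) = (1-q)(-5) ⇒ q = 5/6
P2 indiff ⇒ p·2+(1-p)·9 = p·4+(1-p)·8 ⇒ p(-2) = (1-p)(-1) ⇒ p = 1/3

p=1/3, q=5/6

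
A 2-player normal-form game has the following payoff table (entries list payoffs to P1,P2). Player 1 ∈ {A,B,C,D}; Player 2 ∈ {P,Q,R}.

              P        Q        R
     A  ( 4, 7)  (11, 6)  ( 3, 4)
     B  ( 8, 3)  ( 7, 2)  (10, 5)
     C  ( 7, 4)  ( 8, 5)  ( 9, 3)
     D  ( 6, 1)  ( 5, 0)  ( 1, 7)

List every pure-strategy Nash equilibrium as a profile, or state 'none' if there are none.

Nash profiles: (B,R)

(A,P): not NE [P1→B gives 8>4]
(A,Q): not NE [P2→P gives 7>6]
(A,R): not NE [P1→B gives 10>3; P2→P gives 7>4]
(B,P): not NE [P2→R gives 5>3]
(B,Q): not NE [P1→A gives 11>7; P2→R gives 5>2]
(B,R): NE
(C,P): not NE [P1→B gives 8>7; P2→Q gives 5>4]
(C,Q): not NE [P1→A gives 11>8]
(C,R): not NE [P1→B gives 10>9; P2→Q gives 5>3]
(D,P): not NE [P1→B gives 8>6; P2→R gives 7>1]
(D,Q): not NE [P1→A gives 11>5; P2→R gives 7>0]
(D,R): not NE [P1→B gives 10>1]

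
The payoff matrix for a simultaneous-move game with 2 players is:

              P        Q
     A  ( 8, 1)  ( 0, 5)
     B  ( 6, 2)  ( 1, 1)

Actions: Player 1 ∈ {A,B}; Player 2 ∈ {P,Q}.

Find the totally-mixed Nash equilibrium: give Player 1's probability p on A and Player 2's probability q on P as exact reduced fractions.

P1 indiff ⇒ q·8+(1-q)·0 = q·6+(1-q)·1 ⇒ q(2) = (1-q)(1) ⇒ q = 1/3
P2 indiff ⇒ p·1+(1-p)·2 = p·5+(1-p)·1 ⇒ p(-4) = (1-p)(-1) ⇒ p = 1/5

P1 mixes 1/5 on A; P2 mixes 1/3 on P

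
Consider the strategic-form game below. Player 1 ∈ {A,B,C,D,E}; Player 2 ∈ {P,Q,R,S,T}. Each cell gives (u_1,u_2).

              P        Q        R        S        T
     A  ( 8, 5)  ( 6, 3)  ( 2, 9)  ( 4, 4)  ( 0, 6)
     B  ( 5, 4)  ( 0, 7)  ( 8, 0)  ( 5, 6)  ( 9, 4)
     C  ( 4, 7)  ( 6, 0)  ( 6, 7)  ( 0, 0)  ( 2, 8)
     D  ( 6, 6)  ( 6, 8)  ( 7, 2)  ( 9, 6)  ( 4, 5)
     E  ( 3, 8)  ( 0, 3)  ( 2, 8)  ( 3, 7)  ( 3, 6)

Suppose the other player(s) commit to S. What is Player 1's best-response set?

u_1(A vs S) = 4
u_1(B vs S) = 5
u_1(C vs S) = 0
u_1(D vs S) = 9
u_1(E vs S) = 3
max payoff 9 at {D}

P1 best: {D}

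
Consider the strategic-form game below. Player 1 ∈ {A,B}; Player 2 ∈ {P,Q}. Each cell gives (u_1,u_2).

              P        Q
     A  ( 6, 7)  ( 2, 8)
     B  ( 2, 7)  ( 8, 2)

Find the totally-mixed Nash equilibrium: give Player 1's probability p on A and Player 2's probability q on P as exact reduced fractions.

P1 indiff ⇒ q·6+(1-q)·2 = q·2+(1-q)·8 ⇒ q(4) = (1-q)(6) ⇒ q = 3/5
P2 indiff ⇒ p·7+(1-p)·7 = p·8+(1-p)·2 ⇒ p(-1) = (1-p)(-5) ⇒ p = 5/6

p=5/6, q=3/5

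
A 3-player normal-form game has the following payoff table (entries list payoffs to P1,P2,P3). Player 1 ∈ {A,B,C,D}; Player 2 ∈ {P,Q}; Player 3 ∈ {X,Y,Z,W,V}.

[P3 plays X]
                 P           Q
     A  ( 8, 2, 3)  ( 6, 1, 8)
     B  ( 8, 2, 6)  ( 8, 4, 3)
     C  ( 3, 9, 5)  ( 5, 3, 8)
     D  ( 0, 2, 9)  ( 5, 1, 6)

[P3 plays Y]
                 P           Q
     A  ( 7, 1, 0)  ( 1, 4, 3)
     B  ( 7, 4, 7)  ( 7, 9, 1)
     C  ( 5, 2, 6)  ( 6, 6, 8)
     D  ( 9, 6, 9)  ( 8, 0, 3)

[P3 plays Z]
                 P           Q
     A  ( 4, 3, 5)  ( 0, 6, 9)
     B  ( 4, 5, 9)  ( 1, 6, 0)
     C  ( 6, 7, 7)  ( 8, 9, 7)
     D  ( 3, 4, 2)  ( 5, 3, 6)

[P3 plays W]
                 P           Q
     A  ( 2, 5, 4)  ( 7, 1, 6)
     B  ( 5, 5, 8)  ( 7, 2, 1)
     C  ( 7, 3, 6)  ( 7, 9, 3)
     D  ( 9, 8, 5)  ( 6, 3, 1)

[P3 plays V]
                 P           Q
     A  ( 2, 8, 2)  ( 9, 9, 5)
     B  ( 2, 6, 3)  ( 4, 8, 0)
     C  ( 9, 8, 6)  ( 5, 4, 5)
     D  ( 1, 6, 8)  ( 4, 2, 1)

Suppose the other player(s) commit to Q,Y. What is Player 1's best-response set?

u_1(A vs Q,Y) = 1
u_1(B vs Q,Y) = 7
u_1(C vs Q,Y) = 6
u_1(D vs Q,Y) = 8
max payoff 8 at {D}

P1 best: {D}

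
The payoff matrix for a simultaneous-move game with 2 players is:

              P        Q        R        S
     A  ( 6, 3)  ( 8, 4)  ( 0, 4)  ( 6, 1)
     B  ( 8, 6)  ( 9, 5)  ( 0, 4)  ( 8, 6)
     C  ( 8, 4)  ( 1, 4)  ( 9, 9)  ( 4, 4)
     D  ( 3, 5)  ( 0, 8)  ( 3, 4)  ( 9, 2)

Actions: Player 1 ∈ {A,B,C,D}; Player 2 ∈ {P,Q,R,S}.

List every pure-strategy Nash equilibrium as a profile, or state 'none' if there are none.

(A,P): not NE [P1→C gives 8>6; P2→R gives 4>3]
(A,Q): not NE [P1→B gives 9>8]
(A,R): not NE [P1→C gives 9>0]
(A,S): not NE [P1→D gives 9>6; P2→R gives 4>1]
(B,P): NE
(B,Q): not NE [P2→S gives 6>5]
(B,R): not NE [P1→C gives 9>0; P2→S gives 6>4]
(B,S): not NE [P1→D gives 9>8]
(C,P): not NE [P2→R gives 9>4]
(C,Q): not NE [P1→B gives 9>1; P2→R gives 9>4]
(C,R): NE
(C,S): not NE [P1→D gives 9>4; P2→R gives 9>4]
(D,P): not NE [P1→C gives 8>3; P2→Q gives 8>5]
(D,Q): not NE [P1→B gives 9>0]
(D,R): not NE [P1→C gives 9>3; P2→Q gives 8>4]
(D,S): not NE [P2→Q gives 8>2]

Nash profiles: (B,P), (C,R)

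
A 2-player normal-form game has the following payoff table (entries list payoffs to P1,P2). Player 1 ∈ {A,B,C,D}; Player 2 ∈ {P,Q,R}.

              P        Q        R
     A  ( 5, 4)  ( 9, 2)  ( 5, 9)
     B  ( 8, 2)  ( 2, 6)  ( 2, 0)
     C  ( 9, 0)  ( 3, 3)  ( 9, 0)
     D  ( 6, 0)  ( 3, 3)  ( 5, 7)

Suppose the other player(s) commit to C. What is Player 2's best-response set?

argmax u_2 = {Q}

u_2(P vs C) = 0
u_2(Q vs C) = 3
u_2(R vs C) = 0
max payoff 3 at {Q}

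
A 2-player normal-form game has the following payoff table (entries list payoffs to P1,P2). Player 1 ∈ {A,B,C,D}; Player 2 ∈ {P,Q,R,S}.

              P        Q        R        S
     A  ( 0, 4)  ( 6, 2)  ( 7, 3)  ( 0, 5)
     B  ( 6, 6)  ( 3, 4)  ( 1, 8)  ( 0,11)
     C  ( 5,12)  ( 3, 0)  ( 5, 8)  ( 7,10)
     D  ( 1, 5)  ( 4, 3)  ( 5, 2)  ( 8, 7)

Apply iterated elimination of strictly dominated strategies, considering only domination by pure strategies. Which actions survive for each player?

IESDS → P1:{B,C,D} P2:{P,S}

P2 drop Q (P beats it: A:4>2 B:6>4 C:12>0 D:5>3)
P2 drop R (S beats it: A:5>3 B:11>8 C:10>8 D:7>2)
P1 drop A (C beats it: P:5>0 S:7>0)
P1→{B,C,D} P2→{P,S}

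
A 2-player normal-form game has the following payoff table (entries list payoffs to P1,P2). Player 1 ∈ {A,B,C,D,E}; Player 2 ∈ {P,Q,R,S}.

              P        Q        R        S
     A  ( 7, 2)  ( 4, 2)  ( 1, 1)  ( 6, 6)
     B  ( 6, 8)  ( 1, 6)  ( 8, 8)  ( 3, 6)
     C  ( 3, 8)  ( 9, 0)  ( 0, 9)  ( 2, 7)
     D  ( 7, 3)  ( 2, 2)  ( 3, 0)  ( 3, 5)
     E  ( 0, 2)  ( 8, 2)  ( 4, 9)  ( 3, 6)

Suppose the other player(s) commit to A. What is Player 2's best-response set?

u_2(P vs A) = 2
u_2(Q vs A) = 2
u_2(R vs A) = 1
u_2(S vs A) = 6
max payoff 6 at {S}

P2 best: {S}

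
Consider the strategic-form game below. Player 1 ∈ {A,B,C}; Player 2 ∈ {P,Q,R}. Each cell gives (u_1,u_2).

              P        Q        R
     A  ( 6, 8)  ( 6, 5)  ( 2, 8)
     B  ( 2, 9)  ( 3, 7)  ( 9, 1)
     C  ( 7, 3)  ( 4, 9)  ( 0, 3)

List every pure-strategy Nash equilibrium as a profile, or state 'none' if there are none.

Equilibria: none

(A,P): not NE [P1→C gives 7>6]
(A,Q): not NE [P2→R gives 8>5]
(A,R): not NE [P1→B gives 9>2]
(B,P): not NE [P1→C gives 7>2]
(B,Q): not NE [P1→A gives 6>3; P2→P gives 9>7]
(B,R): not NE [P2→P gives 9>1]
(C,P): not NE [P2→Q gives 9>3]
(C,Q): not NE [P1→A gives 6>4]
(C,R): not NE [P1→B gives 9>0; P2→Q gives 9>3]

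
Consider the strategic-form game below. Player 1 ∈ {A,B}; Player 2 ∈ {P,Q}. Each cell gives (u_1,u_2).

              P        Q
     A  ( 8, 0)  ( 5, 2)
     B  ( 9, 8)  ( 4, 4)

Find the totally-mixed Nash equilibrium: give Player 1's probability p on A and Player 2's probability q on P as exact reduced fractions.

P1 mixes 2/3 on A; P2 mixes 1/2 on P

P1 indiff ⇒ q·8+(1-q)·5 = q·9+(1-q)·4 ⇒ q(-1) = (1-q)(-1) ⇒ q = 1/2
P2 indiff ⇒ p·0+(1-p)·8 = p·2+(1-p)·4 ⇒ p(-2) = (1-p)(-4) ⇒ p = 2/3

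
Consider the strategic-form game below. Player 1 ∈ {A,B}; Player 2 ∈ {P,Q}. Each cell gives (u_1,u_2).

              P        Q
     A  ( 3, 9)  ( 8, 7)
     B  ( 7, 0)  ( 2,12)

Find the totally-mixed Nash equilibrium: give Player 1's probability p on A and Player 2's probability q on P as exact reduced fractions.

P1 indiff ⇒ q·3+(1-q)·8 = q·7+(1-q)·2 ⇒ q(-4) = (1-q)(-6) ⇒ q = 3/5
P2 indiff ⇒ p·9+(1-p)·0 = p·7+(1-p)·12 ⇒ p(2) = (1-p)(12) ⇒ p = 6/7

(p,q) = (6/7, 3/5)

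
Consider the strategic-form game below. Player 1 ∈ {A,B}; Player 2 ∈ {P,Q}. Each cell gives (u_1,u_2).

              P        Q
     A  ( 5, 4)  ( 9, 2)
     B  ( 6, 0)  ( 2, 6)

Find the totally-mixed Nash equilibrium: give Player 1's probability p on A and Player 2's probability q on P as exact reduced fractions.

p=3/4, q=7/8

P1 indiff ⇒ q·5+(1-q)·9 = q·6+(1-q)·2 ⇒ q(-1) = (1-q)(-7) ⇒ q = 7/8
P2 indiff ⇒ p·4+(1-p)·0 = p·2+(1-p)·6 ⇒ p(2) = (1-p)(6) ⇒ p = 3/4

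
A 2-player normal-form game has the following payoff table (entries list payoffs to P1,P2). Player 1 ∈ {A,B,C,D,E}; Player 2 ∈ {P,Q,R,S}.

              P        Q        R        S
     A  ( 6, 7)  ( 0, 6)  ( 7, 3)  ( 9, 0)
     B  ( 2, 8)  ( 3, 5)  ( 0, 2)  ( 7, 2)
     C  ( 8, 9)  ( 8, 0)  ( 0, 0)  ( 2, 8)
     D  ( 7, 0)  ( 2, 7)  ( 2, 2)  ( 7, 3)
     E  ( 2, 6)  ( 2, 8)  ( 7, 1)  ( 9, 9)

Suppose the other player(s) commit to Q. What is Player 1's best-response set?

u_1(A vs Q) = 0
u_1(B vs Q) = 3
u_1(C vs Q) = 8
u_1(D vs Q) = 2
u_1(E vs Q) = 2
max payoff 8 at {C}

P1 best: {C}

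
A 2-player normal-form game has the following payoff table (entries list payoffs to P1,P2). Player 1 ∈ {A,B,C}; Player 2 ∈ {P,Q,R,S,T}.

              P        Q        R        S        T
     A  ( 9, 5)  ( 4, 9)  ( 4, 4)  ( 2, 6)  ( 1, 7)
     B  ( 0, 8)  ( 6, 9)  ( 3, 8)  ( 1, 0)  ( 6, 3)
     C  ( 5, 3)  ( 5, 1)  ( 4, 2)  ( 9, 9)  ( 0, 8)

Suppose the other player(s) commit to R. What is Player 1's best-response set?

u_1(A vs R) = 4
u_1(B vs R) = 3
u_1(C vs R) = 4
max payoff 4 at {A,C}

P1 best: {A,C}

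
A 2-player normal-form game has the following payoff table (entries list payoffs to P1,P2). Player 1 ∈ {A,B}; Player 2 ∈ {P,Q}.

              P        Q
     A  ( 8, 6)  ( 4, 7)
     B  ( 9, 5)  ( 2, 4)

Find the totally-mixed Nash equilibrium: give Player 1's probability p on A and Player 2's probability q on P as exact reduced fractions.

P1 indiff ⇒ q·8+(1-q)·4 = q·9+(1-q)·2 ⇒ q(-1) = (1-q)(-2) ⇒ q = 2/3
P2 indiff ⇒ p·6+(1-p)·5 = p·7+(1-p)·4 ⇒ p(-1) = (1-p)(-1) ⇒ p = 1/2

p=1/2, q=2/3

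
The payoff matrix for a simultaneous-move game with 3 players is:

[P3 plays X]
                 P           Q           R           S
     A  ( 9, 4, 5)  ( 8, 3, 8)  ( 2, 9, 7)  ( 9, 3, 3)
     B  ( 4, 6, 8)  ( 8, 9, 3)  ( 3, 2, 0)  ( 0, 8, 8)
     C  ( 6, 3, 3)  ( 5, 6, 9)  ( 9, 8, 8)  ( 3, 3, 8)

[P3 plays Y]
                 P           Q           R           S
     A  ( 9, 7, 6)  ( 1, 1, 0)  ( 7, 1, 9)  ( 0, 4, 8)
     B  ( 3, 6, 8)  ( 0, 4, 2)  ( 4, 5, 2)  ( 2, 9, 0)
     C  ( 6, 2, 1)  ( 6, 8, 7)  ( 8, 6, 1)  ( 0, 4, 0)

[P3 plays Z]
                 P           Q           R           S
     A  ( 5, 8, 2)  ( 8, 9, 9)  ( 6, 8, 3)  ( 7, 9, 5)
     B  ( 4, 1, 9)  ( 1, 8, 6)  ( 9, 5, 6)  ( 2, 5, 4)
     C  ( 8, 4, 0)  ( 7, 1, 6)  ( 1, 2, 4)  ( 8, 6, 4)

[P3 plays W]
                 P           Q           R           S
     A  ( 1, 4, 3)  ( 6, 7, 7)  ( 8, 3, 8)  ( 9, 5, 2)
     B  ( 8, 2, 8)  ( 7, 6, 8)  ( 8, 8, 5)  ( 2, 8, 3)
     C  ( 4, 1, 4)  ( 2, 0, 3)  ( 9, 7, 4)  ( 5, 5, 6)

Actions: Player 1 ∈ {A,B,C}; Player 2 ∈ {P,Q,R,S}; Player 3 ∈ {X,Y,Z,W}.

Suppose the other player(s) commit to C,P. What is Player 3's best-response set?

argmax u_3 = {W}

u_3(X vs C,P) = 3
u_3(Y vs C,P) = 1
u_3(Z vs C,P) = 0
u_3(W vs C,P) = 4
max payoff 4 at {W}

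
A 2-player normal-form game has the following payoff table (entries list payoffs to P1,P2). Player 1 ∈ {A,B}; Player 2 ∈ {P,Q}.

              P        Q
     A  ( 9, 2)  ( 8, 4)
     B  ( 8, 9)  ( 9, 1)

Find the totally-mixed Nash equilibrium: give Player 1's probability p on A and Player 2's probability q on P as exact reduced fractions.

P1 indiff ⇒ q·9+(1-q)·8 = q·8+(1-q)·9 ⇒ q(1) = (1-q)(1) ⇒ q = 1/2
P2 indiff ⇒ p·2+(1-p)·9 = p·4+(1-p)·1 ⇒ p(-2) = (1-p)(-8) ⇒ p = 4/5

P1 mixes 4/5 on A; P2 mixes 1/2 on P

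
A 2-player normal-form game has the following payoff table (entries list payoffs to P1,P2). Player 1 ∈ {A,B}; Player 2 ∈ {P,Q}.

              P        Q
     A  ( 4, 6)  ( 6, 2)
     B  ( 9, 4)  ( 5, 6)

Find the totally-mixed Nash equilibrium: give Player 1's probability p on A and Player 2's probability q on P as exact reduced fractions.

(p,q) = (1/3, 1/6)

P1 indiff ⇒ q·4+(1-q)·6 = q·9+(1-q)·5 ⇒ q(-5) = (1-q)(-1) ⇒ q = 1/6
P2 indiff ⇒ p·6+(1-p)·4 = p·2+(1-p)·6 ⇒ p(4) = (1-p)(2) ⇒ p = 1/3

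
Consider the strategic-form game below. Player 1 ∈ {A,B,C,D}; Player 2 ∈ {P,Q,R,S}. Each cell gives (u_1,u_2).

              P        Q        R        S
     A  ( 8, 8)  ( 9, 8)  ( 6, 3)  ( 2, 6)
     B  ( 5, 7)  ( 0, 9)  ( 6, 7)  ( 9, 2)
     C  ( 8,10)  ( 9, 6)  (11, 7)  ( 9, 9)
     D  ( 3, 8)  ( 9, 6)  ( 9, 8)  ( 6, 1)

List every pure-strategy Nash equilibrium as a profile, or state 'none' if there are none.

NE set: (A,P), (A,Q), (C,P)

(A,P): NE
(A,Q): NE
(A,R): not NE [P1→C gives 11>6; P2→Q gives 8>3]
(A,S): not NE [P1→C gives 9>2; P2→Q gives 8>6]
(B,P): not NE [P1→C gives 8>5; P2→Q gives 9>7]
(B,Q): not NE [P1→D gives 9>0]
(B,R): not NE [P1→C gives 11>6; P2→Q gives 9>7]
(B,S): not NE [P2→Q gives 9>2]
(C,P): NE
(C,Q): not NE [P2→P gives 10>6]
(C,R): not NE [P2→P gives 10>7]
(C,S): not NE [P2→P gives 10>9]
(D,P): not NE [P1→C gives 8>3]
(D,Q): not NE [P2→R gives 8>6]
(D,R): not NE [P1→C gives 11>9]
(D,S): not NE [P1→C gives 9>6; P2→R gives 8>1]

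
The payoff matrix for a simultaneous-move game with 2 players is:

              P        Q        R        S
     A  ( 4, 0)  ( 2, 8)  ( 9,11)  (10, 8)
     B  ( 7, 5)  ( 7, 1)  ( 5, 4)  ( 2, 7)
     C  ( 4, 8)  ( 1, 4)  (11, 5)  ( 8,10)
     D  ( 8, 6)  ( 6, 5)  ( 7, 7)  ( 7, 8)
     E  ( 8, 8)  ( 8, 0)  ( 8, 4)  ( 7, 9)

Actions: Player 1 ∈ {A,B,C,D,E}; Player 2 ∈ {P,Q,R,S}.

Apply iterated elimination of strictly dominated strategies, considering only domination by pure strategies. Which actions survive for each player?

P1 drop B (E beats it: P:8>7 Q:8>7 R:8>5 S:7>2)
P2 drop P (S beats it: A:8>0 C:10>8 D:8>6 E:9>8)
P2 drop Q (R beats it: A:11>8 C:5>4 D:7>5 E:4>0)
P1 drop D (A beats it: R:9>7 S:10>7)
P1 drop E (A beats it: R:9>8 S:10>7)
P1→{A,C} P2→{R,S}

Survivors P1:{A,C} P2:{R,S}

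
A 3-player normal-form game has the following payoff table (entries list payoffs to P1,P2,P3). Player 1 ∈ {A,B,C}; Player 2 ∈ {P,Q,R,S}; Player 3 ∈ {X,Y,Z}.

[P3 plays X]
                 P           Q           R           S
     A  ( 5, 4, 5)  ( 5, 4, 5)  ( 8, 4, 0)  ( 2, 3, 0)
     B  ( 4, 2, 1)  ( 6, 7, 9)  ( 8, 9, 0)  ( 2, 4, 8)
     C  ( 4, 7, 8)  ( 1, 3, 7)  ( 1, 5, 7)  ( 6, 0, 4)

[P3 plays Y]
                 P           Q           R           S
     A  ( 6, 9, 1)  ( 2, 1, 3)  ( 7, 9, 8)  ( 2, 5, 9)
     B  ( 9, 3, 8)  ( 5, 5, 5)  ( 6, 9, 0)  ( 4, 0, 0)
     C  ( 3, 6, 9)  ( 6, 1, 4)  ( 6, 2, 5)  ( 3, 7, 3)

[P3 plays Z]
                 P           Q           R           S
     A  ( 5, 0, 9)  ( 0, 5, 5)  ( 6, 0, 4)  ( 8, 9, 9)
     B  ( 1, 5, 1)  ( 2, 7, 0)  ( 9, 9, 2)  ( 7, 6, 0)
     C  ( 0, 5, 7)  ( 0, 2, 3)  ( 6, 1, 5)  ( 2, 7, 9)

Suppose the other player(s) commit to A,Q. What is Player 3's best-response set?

u_3(X vs A,Q) = 5
u_3(Y vs A,Q) = 3
u_3(Z vs A,Q) = 5
max payoff 5 at {X,Z}

BR_3 = {X,Z}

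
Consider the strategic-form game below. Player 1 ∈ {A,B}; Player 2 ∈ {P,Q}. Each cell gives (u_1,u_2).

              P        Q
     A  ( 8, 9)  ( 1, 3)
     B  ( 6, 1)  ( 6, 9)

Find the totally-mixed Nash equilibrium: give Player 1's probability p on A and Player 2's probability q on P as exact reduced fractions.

(p,q) = (4/7, 5/7)

P1 indiff ⇒ q·8+(1-q)·1 = q·6+(1-q)·6 ⇒ q(2) = (1-q)(5) ⇒ q = 5/7
P2 indiff ⇒ p·9+(1-p)·1 = p·3+(1-p)·9 ⇒ p(6) = (1-p)(8) ⇒ p = 4/7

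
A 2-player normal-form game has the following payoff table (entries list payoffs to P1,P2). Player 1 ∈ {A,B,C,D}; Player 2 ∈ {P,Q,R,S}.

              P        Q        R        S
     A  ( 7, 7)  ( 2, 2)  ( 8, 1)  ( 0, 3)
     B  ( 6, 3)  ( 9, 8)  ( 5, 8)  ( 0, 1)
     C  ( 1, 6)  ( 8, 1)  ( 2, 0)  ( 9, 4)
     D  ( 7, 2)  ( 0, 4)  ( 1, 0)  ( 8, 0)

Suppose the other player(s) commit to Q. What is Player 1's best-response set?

u_1(A vs Q) = 2
u_1(B vs Q) = 9
u_1(C vs Q) = 8
u_1(D vs Q) = 0
max payoff 9 at {B}

P1 best: {B}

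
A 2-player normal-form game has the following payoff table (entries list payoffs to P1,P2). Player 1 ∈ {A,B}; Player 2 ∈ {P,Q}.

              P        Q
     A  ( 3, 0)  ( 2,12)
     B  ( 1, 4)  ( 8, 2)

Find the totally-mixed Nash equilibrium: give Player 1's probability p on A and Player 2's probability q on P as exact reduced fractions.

P1 indiff ⇒ q·3+(1-q)·2 = q·1+(1-q)·8 ⇒ q(2) = (1-q)(6) ⇒ q = 3/4
P2 indiff ⇒ p·0+(1-p)·4 = p·12+(1-p)·2 ⇒ p(-12) = (1-p)(-2) ⇒ p = 1/7

P1 mixes 1/7 on A; P2 mixes 3/4 on P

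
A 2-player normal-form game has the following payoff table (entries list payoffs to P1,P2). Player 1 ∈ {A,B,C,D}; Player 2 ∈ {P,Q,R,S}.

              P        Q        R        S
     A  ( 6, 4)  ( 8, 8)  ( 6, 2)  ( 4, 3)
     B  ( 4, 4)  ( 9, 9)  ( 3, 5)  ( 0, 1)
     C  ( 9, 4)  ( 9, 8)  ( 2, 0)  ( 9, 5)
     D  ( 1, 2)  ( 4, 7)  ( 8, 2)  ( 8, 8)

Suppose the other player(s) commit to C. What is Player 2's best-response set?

BR_2 = {Q}

u_2(P vs C) = 4
u_2(Q vs C) = 8
u_2(R vs C) = 0
u_2(S vs C) = 5
max payoff 8 at {Q}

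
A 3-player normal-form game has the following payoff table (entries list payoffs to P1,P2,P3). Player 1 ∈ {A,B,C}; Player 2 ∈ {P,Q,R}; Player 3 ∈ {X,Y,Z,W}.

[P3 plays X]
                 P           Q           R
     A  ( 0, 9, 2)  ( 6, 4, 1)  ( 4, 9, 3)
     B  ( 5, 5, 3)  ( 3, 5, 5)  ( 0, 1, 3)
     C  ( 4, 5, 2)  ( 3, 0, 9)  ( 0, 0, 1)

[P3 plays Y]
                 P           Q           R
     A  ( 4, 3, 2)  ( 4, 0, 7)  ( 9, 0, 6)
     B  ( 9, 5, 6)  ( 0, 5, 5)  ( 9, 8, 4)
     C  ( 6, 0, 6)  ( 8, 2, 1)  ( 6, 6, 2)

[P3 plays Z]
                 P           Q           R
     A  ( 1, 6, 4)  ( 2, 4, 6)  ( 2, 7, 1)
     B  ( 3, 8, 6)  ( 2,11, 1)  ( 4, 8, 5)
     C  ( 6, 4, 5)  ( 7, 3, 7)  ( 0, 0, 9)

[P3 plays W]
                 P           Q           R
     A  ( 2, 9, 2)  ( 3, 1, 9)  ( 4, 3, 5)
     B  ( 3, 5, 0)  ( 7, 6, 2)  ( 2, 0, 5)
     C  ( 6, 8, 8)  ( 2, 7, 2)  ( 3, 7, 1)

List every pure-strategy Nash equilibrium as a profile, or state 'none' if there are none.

NE set: (C,P,W)

(A,P,X): not NE [P1→B gives 5>0; P3→Z gives 4>2]
(A,P,Y): not NE [P1→B gives 9>4; P3→Z gives 4>2]
(A,P,Z): not NE [P1→C gives 6>1; P2→R gives 7>6]
(A,P,W): not NE [P1→C gives 6>2; P3→Z gives 4>2]
(A,Q,X): not NE [P2→R gives 9>4; P3→W gives 9>1]
(A,Q,Y): not NE [P1→C gives 8>4; P2→P gives 3>0; P3→W gives 9>7]
(A,Q,Z): not NE [P1→C gives 7>2; P2→R gives 7>4; P3→W gives 9>6]
(A,Q,W): not NE [P1→B gives 7>3; P2→P gives 9>1]
(A,R,X): not NE [P3→Y gives 6>3]
(A,R,Y): not NE [P2→P gives 3>0]
(A,R,Z): not NE [P1→B gives 4>2; P3→Y gives 6>1]
(A,R,W): not NE [P2→P gives 9>3; P3→Y gives 6>5]
(B,P,X): not NE [P3→Z gives 6>3]
(B,P,Y): not NE [P2→R gives 8>5]
(B,P,Z): not NE [P1→C gives 6>3; P2→Q gives 11>8]
(B,P,W): not NE [P1→C gives 6>3; P2→Q gives 6>5; P3→Z gives 6>0]
(B,Q,X): not NE [P1→A gives 6>3]
(B,Q,Y): not NE [P1→C gives 8>0; P2→R gives 8>5]
(B,Q,Z): not NE [P1→C gives 7>2; P3→Y gives 5>1]
(B,Q,W): not NE [P3→Y gives 5>2]
(B,R,X): not NE [P1→A gives 4>0; P2→Q gives 5>1; P3→W gives 5>3]
(B,R,Y): not NE [P3→W gives 5>4]
(B,R,Z): not NE [P2→Q gives 11>8]
(B,R,W): not NE [P1→A gives 4>2; P2→Q gives 6>0]
(C,P,X): not NE [P1→B gives 5>4; P3→W gives 8>2]
(C,P,Y): not NE [P1→B gives 9>6; P2→R gives 6>0; P3→W gives 8>6]
(C,P,Z): not NE [P3→W gives 8>5]
(C,P,W): NE
(C,Q,X): not NE [P1→A gives 6>3; P2→P gives 5>0]
(C,Q,Y): not NE [P2→R gives 6>2; P3→X gives 9>1]
(C,Q,Z): not NE [P2→P gives 4>3; P3→X gives 9>7]
(C,Q,W): not NE [P1→B gives 7>2; P2→P gives 8>7; P3→X gives 9>2]
(C,R,X): not NE [P1→A gives 4>0; P2→P gives 5>0; P3→Z gives 9>1]
(C,R,Y): not NE [P1→B gives 9>6; P3→Z gives 9>2]
(C,R,Z): not NE [P1→B gives 4>0; P2→P gives 4>0]
(C,R,W): not NE [P1→A gives 4>3; P2→P gives 8>7; P3→Z gives 9>1]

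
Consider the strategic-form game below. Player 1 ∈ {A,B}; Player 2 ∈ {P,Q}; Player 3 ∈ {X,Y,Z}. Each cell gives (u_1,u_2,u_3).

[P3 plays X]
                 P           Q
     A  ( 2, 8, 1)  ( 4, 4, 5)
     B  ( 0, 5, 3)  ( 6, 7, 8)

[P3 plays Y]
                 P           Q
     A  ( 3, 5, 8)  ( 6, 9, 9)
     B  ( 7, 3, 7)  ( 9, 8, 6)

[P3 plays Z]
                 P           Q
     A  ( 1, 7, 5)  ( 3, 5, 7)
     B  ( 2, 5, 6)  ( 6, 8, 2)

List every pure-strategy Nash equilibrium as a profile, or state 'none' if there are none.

(A,P,X): not NE [P3→Y gives 8>1]
(A,P,Y): not NE [P1→B gives 7>3; P2→Q gives 9>5]
(A,P,Z): not NE [P1→B gives 2>1; P3→Y gives 8>5]
(A,Q,X): not NE [P1→B gives 6>4; P2→P gives 8>4; P3→Y gives 9>5]
(A,Q,Y): not NE [P1→B gives 9>6]
(A,Q,Z): not NE [P1→B gives 6>3; P2→P gives 7>5; P3→Y gives 9>7]
(B,P,X): not NE [P1→A gives 2>0; P2→Q gives 7>5; P3→Y gives 7>3]
(B,P,Y): not NE [P2→Q gives 8>3]
(B,P,Z): not NE [P2→Q gives 8>5; P3→Y gives 7>6]
(B,Q,X): NE
(B,Q,Y): not NE [P3→X gives 8>6]
(B,Q,Z): not NE [P3→X gives 8>2]

PSNE = {(B,Q,X)}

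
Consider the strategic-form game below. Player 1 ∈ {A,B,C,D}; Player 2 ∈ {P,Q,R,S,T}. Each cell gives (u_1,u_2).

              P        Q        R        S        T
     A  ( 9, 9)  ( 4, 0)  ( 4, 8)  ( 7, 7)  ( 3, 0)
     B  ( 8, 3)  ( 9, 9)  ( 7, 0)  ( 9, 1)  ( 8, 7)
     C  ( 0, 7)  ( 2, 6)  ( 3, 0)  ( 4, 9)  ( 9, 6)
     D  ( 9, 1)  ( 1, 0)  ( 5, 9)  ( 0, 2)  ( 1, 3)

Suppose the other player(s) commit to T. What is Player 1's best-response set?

BR_1 = {C}

u_1(A vs T) = 3
u_1(B vs T) = 8
u_1(C vs T) = 9
u_1(D vs T) = 1
max payoff 9 at {C}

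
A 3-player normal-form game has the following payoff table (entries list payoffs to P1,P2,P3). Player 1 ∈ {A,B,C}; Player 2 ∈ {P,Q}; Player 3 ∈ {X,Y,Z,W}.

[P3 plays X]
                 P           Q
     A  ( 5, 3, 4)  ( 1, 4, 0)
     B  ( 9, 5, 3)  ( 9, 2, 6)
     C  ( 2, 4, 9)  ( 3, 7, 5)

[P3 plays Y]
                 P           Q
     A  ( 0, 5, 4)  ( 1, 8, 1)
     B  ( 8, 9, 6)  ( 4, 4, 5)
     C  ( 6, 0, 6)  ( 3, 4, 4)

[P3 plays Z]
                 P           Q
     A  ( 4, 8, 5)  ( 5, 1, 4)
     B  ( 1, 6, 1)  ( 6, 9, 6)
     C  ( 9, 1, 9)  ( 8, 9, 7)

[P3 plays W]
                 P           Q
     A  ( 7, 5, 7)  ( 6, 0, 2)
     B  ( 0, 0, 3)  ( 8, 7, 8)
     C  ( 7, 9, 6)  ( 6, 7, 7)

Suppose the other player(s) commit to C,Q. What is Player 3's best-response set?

BR_3 = {Z,W}

u_3(X vs C,Q) = 5
u_3(Y vs C,Q) = 4
u_3(Z vs C,Q) = 7
u_3(W vs C,Q) = 7
max payoff 7 at {Z,W}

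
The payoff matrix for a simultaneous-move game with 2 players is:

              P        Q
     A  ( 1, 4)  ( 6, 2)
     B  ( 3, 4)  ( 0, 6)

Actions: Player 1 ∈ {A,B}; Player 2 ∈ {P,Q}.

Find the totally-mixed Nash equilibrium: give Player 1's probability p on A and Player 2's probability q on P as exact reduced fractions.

P1 indiff ⇒ q·1+(1-q)·6 = q·3+(1-q)·0 ⇒ q(-2) = (1-q)(-6) ⇒ q = 3/4
P2 indiff ⇒ p·4+(1-p)·4 = p·2+(1-p)·6 ⇒ p(2) = (1-p)(2) ⇒ p = 1/2

(p,q) = (1/2, 3/4)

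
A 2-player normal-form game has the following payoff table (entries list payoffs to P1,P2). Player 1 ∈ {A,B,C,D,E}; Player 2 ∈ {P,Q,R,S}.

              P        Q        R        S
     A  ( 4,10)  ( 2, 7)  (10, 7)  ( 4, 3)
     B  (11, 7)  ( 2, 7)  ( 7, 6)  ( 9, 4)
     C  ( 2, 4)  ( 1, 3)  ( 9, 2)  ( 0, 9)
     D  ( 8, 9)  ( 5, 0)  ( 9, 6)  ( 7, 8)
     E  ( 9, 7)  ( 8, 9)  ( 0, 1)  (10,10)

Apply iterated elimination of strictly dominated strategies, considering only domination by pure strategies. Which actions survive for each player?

P1 drop C (A beats it: P:4>2 Q:2>1 R:10>9 S:4>0)
P2 drop R (P beats it: A:10>7 B:7>6 D:9>6 E:7>1)
P1 drop A (D beats it: P:8>4 Q:5>2 S:7>4)
P1 drop D (E beats it: P:9>8 Q:8>5 S:10>7)
P1→{B,E} P2→{P,Q,S}

Remaining: P1:{B,E} P2:{P,Q,S}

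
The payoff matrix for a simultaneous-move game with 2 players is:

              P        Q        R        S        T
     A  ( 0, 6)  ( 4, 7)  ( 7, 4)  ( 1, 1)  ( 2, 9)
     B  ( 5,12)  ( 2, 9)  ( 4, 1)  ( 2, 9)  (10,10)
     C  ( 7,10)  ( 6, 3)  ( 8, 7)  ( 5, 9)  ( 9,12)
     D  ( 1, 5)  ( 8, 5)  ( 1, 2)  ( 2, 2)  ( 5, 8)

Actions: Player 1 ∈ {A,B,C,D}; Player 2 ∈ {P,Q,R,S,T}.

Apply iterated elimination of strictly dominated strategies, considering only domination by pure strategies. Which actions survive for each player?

P1 drop A (C beats it: P:7>0 Q:6>4 R:8>7 S:5>1 T:9>2)
P2 drop Q (T beats it: B:10>9 C:12>3 D:8>5)
P1 drop D (C beats it: P:7>1 R:8>1 S:5>2 T:9>5)
P2 drop R (P beats it: B:12>1 C:10>7)
P2 drop S (P beats it: B:12>9 C:10>9)
P1→{B,C} P2→{P,T}

Remaining: P1:{B,C} P2:{P,T}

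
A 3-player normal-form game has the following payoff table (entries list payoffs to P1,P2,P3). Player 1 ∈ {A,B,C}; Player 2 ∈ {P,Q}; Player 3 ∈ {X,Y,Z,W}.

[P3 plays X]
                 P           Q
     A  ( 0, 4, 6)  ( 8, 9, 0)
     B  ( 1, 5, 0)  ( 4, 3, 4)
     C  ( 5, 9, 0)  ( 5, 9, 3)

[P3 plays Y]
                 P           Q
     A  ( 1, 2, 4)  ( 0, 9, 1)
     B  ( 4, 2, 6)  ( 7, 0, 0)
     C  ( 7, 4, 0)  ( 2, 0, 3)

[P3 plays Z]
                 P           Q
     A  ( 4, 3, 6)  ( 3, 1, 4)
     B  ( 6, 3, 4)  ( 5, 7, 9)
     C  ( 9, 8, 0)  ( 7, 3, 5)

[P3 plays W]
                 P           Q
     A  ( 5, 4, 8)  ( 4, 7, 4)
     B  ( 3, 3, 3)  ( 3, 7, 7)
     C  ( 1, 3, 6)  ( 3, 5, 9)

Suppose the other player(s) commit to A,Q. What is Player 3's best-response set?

argmax u_3 = {Z,W}

u_3(X vs A,Q) = 0
u_3(Y vs A,Q) = 1
u_3(Z vs A,Q) = 4
u_3(W vs A,Q) = 4
max payoff 4 at {Z,W}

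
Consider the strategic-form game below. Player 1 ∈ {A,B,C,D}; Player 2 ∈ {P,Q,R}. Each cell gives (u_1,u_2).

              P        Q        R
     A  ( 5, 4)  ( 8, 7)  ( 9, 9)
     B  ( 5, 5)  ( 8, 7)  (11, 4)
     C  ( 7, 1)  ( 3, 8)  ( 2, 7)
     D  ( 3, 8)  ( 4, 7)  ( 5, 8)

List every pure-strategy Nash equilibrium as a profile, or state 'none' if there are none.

PSNE = {(B,Q)}

(A,P): not NE [P1→C gives 7>5; P2→R gives 9>4]
(A,Q): not NE [P2→R gives 9>7]
(A,R): not NE [P1→B gives 11>9]
(B,P): not NE [P1→C gives 7>5; P2→Q gives 7>5]
(B,Q): NE
(B,R): not NE [P2→Q gives 7>4]
(C,P): not NE [P2→Q gives 8>1]
(C,Q): not NE [P1→B gives 8>3]
(C,R): not NE [P1→B gives 11>2; P2→Q gives 8>7]
(D,P): not NE [P1→C gives 7>3]
(D,Q): not NE [P1→B gives 8>4; P2→R gives 8>7]
(D,R): not NE [P1→B gives 11>5]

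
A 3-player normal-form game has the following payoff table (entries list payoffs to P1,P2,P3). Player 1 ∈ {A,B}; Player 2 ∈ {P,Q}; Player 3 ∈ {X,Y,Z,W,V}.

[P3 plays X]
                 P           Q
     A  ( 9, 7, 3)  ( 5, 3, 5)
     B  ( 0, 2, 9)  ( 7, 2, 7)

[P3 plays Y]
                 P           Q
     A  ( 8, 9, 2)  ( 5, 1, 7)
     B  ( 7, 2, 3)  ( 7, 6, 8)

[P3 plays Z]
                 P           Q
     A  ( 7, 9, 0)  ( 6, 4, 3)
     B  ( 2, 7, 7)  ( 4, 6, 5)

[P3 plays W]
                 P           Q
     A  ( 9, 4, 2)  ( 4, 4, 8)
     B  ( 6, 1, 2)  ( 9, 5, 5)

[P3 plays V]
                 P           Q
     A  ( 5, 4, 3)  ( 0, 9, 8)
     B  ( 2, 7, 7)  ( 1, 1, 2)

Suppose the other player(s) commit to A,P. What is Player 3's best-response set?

u_3(X vs A,P) = 3
u_3(Y vs A,P) = 2
u_3(Z vs A,P) = 0
u_3(W vs A,P) = 2
u_3(V vs A,P) = 3
max payoff 3 at {X,V}

argmax u_3 = {X,V}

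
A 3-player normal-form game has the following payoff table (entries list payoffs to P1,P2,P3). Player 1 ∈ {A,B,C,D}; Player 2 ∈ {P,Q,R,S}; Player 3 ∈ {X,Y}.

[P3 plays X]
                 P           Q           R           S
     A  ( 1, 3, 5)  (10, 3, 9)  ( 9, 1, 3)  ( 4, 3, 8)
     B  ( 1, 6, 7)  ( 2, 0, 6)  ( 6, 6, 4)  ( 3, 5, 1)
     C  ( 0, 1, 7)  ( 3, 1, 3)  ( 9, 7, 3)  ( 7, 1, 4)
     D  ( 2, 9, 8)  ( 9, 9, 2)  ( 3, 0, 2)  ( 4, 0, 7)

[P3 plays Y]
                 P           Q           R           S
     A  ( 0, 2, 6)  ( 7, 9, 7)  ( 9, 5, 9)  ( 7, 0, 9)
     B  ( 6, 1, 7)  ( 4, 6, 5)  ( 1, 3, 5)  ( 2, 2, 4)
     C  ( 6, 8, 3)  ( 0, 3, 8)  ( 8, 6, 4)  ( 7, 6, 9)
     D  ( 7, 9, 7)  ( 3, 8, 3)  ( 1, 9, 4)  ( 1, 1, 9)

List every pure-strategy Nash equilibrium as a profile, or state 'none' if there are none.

(A,P,X): not NE [P1→D gives 2>1; P3→Y gives 6>5]
(A,P,Y): not NE [P1→D gives 7>0; P2→Q gives 9>2]
(A,Q,X): NE
(A,Q,Y): not NE [P3→X gives 9>7]
(A,R,X): not NE [P2→S gives 3>1; P3→Y gives 9>3]
(A,R,Y): not NE [P2→Q gives 9>5]
(A,S,X): not NE [P1→C gives 7>4; P3→Y gives 9>8]
(A,S,Y): not NE [P2→Q gives 9>0]
(B,P,X): not NE [P1→D gives 2>1]
(B,P,Y): not NE [P1→D gives 7>6; P2→Q gives 6>1]
(B,Q,X): not NE [P1→A gives 10>2; P2→R gives 6>0]
(B,Q,Y): not NE [P1→A gives 7>4; P3→X gives 6>5]
(B,R,X): not NE [P1→C gives 9>6; P3→Y gives 5>4]
(B,R,Y): not NE [P1→A gives 9>1; P2→Q gives 6>3]
(B,S,X): not NE [P1→C gives 7>3; P2→R gives 6>5; P3→Y gives 4>1]
(B,S,Y): not NE [P1→C gives 7>2; P2→Q gives 6>2]
(C,P,X): not NE [P1→D gives 2>0; P2→R gives 7>1]
(C,P,Y): not NE [P1→D gives 7>6; P3→X gives 7>3]
(C,Q,X): not NE [P1→A gives 10>3; P2→R gives 7>1; P3→Y gives 8>3]
(C,Q,Y): not NE [P1→A gives 7>0; P2→P gives 8>3]
(C,R,X): not NE [P3→Y gives 4>3]
(C,R,Y): not NE [P1→A gives 9>8; P2→P gives 8>6]
(C,S,X): not NE [P2→R gives 7>1; P3→Y gives 9>4]
(C,S,Y): not NE [P2→P gives 8>6]
(D,P,X): NE
(D,P,Y): not NE [P3→X gives 8>7]
(D,Q,X): not NE [P1→A gives 10>9; P3→Y gives 3>2]
(D,Q,Y): not NE [P1→A gives 7>3; P2→R gives 9>8]
(D,R,X): not NE [P1→C gives 9>3; P2→Q gives 9>0; P3→Y gives 4>2]
(D,R,Y): not NE [P1→A gives 9>1]
(D,S,X): not NE [P1→C gives 7>4; P2→Q gives 9>0; P3→Y gives 9>7]
(D,S,Y): not NE [P1→C gives 7>1; P2→R gives 9>1]

PSNE = {(A,Q,X), (D,P,X)}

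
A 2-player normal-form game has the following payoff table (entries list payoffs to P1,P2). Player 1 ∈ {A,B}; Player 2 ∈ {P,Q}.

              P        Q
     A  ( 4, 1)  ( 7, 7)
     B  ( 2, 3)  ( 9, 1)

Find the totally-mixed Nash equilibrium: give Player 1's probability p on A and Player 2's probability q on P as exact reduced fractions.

P1 indiff ⇒ q·4+(1-q)·7 = q·2+(1-q)·9 ⇒ q(2) = (1-q)(2) ⇒ q = 1/2
P2 indiff ⇒ p·1+(1-p)·3 = p·7+(1-p)·1 ⇒ p(-6) = (1-p)(-2) ⇒ p = 1/4

p=1/4, q=1/2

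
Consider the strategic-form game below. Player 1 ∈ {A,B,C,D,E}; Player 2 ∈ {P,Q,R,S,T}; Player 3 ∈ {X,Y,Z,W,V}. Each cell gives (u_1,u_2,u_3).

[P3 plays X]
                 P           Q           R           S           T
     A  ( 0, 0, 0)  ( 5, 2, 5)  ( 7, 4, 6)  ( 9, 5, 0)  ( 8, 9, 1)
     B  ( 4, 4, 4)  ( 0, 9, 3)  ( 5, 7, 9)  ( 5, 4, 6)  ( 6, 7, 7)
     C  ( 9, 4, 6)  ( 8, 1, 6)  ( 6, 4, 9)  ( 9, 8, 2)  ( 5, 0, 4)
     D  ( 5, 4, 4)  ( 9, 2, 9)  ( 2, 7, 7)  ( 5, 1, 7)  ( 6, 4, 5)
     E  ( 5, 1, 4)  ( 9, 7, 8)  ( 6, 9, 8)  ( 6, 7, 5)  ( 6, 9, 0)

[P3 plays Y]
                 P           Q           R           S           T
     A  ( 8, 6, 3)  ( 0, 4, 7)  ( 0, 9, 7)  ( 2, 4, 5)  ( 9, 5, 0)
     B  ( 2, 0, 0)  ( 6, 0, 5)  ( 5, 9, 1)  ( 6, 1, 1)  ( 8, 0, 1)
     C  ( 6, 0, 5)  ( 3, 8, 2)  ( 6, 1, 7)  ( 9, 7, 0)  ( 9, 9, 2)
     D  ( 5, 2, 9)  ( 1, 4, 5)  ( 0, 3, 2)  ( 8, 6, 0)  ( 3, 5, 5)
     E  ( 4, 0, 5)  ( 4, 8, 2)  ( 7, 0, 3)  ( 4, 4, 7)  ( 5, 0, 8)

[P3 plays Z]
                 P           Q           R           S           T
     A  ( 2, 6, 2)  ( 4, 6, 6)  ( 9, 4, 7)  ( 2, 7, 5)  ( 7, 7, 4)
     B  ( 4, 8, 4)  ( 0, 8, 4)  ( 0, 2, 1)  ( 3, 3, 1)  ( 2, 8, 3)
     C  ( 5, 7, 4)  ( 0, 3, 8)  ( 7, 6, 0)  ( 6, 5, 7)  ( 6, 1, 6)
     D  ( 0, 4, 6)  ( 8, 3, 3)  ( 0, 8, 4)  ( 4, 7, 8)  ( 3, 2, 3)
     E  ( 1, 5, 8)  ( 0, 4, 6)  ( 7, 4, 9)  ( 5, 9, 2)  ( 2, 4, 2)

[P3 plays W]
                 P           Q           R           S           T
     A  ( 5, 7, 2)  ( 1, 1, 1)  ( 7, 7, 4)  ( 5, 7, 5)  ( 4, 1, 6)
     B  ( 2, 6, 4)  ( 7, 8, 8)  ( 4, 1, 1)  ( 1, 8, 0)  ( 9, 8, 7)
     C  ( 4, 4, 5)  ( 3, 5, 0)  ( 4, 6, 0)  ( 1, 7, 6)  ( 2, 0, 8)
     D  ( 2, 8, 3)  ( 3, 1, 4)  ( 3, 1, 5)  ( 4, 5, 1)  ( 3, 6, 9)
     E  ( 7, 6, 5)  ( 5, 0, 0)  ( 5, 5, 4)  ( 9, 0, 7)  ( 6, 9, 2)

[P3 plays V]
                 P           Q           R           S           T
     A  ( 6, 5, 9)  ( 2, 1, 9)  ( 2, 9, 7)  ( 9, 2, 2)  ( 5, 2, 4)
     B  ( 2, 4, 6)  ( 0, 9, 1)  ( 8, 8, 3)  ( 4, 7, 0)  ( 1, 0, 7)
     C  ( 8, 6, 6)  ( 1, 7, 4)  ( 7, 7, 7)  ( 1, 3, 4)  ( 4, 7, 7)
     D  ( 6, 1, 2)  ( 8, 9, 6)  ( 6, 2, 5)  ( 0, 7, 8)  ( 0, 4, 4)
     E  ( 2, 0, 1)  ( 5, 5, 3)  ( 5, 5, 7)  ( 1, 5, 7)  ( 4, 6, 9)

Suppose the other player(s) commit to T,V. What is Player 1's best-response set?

u_1(A vs T,V) = 5
u_1(B vs T,V) = 1
u_1(C vs T,V) = 4
u_1(D vs T,V) = 0
u_1(E vs T,V) = 4
max payoff 5 at {A}

P1 best: {A}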